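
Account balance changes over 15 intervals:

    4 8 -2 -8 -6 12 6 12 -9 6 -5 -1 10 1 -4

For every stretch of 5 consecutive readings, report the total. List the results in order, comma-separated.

Sliding a size-5 window across the 15 values:
[4, 8, -2, -8, -6] → sum -4
[8, -2, -8, -6, 12] → sum 4
[-2, -8, -6, 12, 6] → sum 2
[-8, -6, 12, 6, 12] → sum 16
[-6, 12, 6, 12, -9] → sum 15
[12, 6, 12, -9, 6] → sum 27
[6, 12, -9, 6, -5] → sum 10
[12, -9, 6, -5, -1] → sum 3
[-9, 6, -5, -1, 10] → sum 1
[6, -5, -1, 10, 1] → sum 11
[-5, -1, 10, 1, -4] → sum 1

-4, 4, 2, 16, 15, 27, 10, 3, 1, 11, 1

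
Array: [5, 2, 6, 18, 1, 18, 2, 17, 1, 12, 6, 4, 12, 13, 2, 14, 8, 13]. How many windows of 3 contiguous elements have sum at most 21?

4

[5, 2, 6] → sum 13  ≤ 21 ✓
[2, 6, 18] → sum 26
[6, 18, 1] → sum 25
[18, 1, 18] → sum 37
[1, 18, 2] → sum 21  ≤ 21 ✓
[18, 2, 17] → sum 37
[2, 17, 1] → sum 20  ≤ 21 ✓
[17, 1, 12] → sum 30
[1, 12, 6] → sum 19  ≤ 21 ✓
[12, 6, 4] → sum 22
[6, 4, 12] → sum 22
[4, 12, 13] → sum 29
[12, 13, 2] → sum 27
[13, 2, 14] → sum 29
[2, 14, 8] → sum 24
[14, 8, 13] → sum 35
4 windows satisfy the condition.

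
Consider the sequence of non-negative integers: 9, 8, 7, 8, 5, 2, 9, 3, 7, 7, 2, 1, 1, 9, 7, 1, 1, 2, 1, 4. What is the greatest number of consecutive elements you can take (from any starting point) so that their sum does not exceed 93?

[9] sum 9 len 1
[9, 8] sum 17 len 2
[9, 8, 7] sum 24 len 3
[9, 8, 7, 8] sum 32 len 4
[9, 8, 7, 8, 5] sum 37 len 5
[9, 8, 7, 8, 5, 2] sum 39 len 6
[9, 8, 7, 8, 5, 2, 9] sum 48 len 7
[9, 8, 7, 8, 5, 2, 9, 3] sum 51 len 8
[9, 8, 7, 8, 5, 2, 9, 3, 7] sum 58 len 9
[9, 8, 7, 8, 5, 2, 9, 3, 7, 7] sum 65 len 10
[9, 8, 7, 8, 5, 2, 9, 3, 7, 7, 2] sum 67 len 11
[9, 8, 7, 8, 5, 2, 9, 3, 7, 7, 2, 1] sum 68 len 12
[9, 8, 7, 8, 5, 2, 9, 3, 7, 7, 2, 1, 1] sum 69 len 13
[9, 8, 7, 8, 5, 2, 9, 3, 7, 7, 2, 1, 1, 9] sum 78 len 14
[9, 8, 7, 8, 5, 2, 9, 3, 7, 7, 2, 1, 1, 9, 7] sum 85 len 15
[9, 8, 7, 8, 5, 2, 9, 3, 7, 7, 2, 1, 1, 9, 7, 1] sum 86 len 16
[9, 8, 7, 8, 5, 2, 9, 3, 7, 7, 2, 1, 1, 9, 7, 1, 1] sum 87 len 17
[9, 8, 7, 8, 5, 2, 9, 3, 7, 7, 2, 1, 1, 9, 7, 1, 1, 2] sum 89 len 18
[9, 8, 7, 8, 5, 2, 9, 3, 7, 7, 2, 1, 1, 9, 7, 1, 1, 2, 1] sum 90 len 19
[8, 7, 8, 5, 2, 9, 3, 7, 7, 2, 1, 1, 9, 7, 1, 1, 2, 1, 4] sum 85 len 19
Longest length seen: 19.

19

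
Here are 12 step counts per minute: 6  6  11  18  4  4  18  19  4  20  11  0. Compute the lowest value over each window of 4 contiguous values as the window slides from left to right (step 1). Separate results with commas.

6, 4, 4, 4, 4, 4, 4, 4, 0

[6, 6, 11, 18] → min 6
[6, 11, 18, 4] → min 4
[11, 18, 4, 4] → min 4
[18, 4, 4, 18] → min 4
[4, 4, 18, 19] → min 4
[4, 18, 19, 4] → min 4
[18, 19, 4, 20] → min 4
[19, 4, 20, 11] → min 4
[4, 20, 11, 0] → min 0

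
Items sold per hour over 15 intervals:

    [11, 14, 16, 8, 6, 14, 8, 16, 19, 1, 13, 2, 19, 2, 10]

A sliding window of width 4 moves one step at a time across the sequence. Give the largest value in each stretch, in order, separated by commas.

[11, 14, 16, 8] → max 16
[14, 16, 8, 6] → max 16
[16, 8, 6, 14] → max 16
[8, 6, 14, 8] → max 14
[6, 14, 8, 16] → max 16
[14, 8, 16, 19] → max 19
[8, 16, 19, 1] → max 19
[16, 19, 1, 13] → max 19
[19, 1, 13, 2] → max 19
[1, 13, 2, 19] → max 19
[13, 2, 19, 2] → max 19
[2, 19, 2, 10] → max 19

16, 16, 16, 14, 16, 19, 19, 19, 19, 19, 19, 19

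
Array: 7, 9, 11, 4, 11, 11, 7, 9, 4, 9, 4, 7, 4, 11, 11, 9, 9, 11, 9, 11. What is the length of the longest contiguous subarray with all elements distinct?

add 7: [7] len 1
add 9: [7, 9] len 2
add 11: [7, 9, 11] len 3
add 4: [7, 9, 11, 4] len 4
add 11 (repeat 11, move left end past it): [4, 11] len 2
add 11 (repeat 11, move left end past it): [11] len 1
add 7: [11, 7] len 2
add 9: [11, 7, 9] len 3
add 4: [11, 7, 9, 4] len 4
add 9 (repeat 9, move left end past it): [4, 9] len 2
add 4 (repeat 4, move left end past it): [9, 4] len 2
add 7: [9, 4, 7] len 3
add 4 (repeat 4, move left end past it): [7, 4] len 2
add 11: [7, 4, 11] len 3
add 11 (repeat 11, move left end past it): [11] len 1
add 9: [11, 9] len 2
add 9 (repeat 9, move left end past it): [9] len 1
add 11: [9, 11] len 2
add 9 (repeat 9, move left end past it): [11, 9] len 2
add 11 (repeat 11, move left end past it): [9, 11] len 2
Longest all-distinct length: 4.

4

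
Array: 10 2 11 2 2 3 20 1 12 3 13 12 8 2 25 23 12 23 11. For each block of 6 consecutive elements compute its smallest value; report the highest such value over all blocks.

2

[10, 2, 11, 2, 2, 3] → min 2
[2, 11, 2, 2, 3, 20] → min 2
[11, 2, 2, 3, 20, 1] → min 1
[2, 2, 3, 20, 1, 12] → min 1
[2, 3, 20, 1, 12, 3] → min 1
[3, 20, 1, 12, 3, 13] → min 1
[20, 1, 12, 3, 13, 12] → min 1
[1, 12, 3, 13, 12, 8] → min 1
[12, 3, 13, 12, 8, 2] → min 2
[3, 13, 12, 8, 2, 25] → min 2
[13, 12, 8, 2, 25, 23] → min 2
[12, 8, 2, 25, 23, 12] → min 2
[8, 2, 25, 23, 12, 23] → min 2
[2, 25, 23, 12, 23, 11] → min 2
Highest of these is 2.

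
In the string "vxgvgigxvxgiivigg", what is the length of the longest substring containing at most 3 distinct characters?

add v: window [v] (1 distinct), len 1
add x: window [v, x] (2 distinct), len 2
add g: window [v, x, g] (3 distinct), len 3
add v: window [v, x, g, v] (3 distinct), len 4
add g: window [v, x, g, v, g] (3 distinct), len 5
add i: window [g, v, g, i] (3 distinct), len 4
add g: window [g, v, g, i, g] (3 distinct), len 5
add x: window [g, i, g, x] (3 distinct), len 4
add v: window [g, x, v] (3 distinct), len 3
add x: window [g, x, v, x] (3 distinct), len 4
add g: window [g, x, v, x, g] (3 distinct), len 5
add i: window [x, g, i] (3 distinct), len 3
add i: window [x, g, i, i] (3 distinct), len 4
add v: window [g, i, i, v] (3 distinct), len 4
add i: window [g, i, i, v, i] (3 distinct), len 5
add g: window [g, i, i, v, i, g] (3 distinct), len 6
add g: window [g, i, i, v, i, g, g] (3 distinct), len 7
Longest length with ≤3 distinct: 7.

7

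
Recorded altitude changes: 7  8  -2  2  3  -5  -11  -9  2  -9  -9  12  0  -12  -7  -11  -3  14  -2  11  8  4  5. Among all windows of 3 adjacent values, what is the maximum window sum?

23

(7, 8, -2) → sum 13
(8, -2, 2) → sum 8
(-2, 2, 3) → sum 3
(2, 3, -5) → sum 0
(3, -5, -11) → sum -13
(-5, -11, -9) → sum -25
(-11, -9, 2) → sum -18
(-9, 2, -9) → sum -16
(2, -9, -9) → sum -16
(-9, -9, 12) → sum -6
(-9, 12, 0) → sum 3
(12, 0, -12) → sum 0
(0, -12, -7) → sum -19
(-12, -7, -11) → sum -30
(-7, -11, -3) → sum -21
(-11, -3, 14) → sum 0
(-3, 14, -2) → sum 9
(14, -2, 11) → sum 23
(-2, 11, 8) → sum 17
(11, 8, 4) → sum 23
(8, 4, 5) → sum 17
Maximum of these is 23.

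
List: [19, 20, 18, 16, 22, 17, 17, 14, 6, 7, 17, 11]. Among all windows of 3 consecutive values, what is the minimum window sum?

[19, 20, 18] → sum 57
[20, 18, 16] → sum 54
[18, 16, 22] → sum 56
[16, 22, 17] → sum 55
[22, 17, 17] → sum 56
[17, 17, 14] → sum 48
[17, 14, 6] → sum 37
[14, 6, 7] → sum 27
[6, 7, 17] → sum 30
[7, 17, 11] → sum 35
Minimum of these is 27.

27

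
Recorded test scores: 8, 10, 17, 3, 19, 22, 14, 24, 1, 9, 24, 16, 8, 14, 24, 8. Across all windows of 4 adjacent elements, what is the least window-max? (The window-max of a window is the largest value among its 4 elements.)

8 10 17 3 → max 17
10 17 3 19 → max 19
17 3 19 22 → max 22
3 19 22 14 → max 22
19 22 14 24 → max 24
22 14 24 1 → max 24
14 24 1 9 → max 24
24 1 9 24 → max 24
1 9 24 16 → max 24
9 24 16 8 → max 24
24 16 8 14 → max 24
16 8 14 24 → max 24
8 14 24 8 → max 24
Least of these is 17.

17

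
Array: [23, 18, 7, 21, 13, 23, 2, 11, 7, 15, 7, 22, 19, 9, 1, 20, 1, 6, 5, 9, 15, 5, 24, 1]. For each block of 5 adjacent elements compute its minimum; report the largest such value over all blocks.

23 18 7 21 13 → min 7
18 7 21 13 23 → min 7
7 21 13 23 2 → min 2
21 13 23 2 11 → min 2
13 23 2 11 7 → min 2
23 2 11 7 15 → min 2
2 11 7 15 7 → min 2
11 7 15 7 22 → min 7
7 15 7 22 19 → min 7
15 7 22 19 9 → min 7
7 22 19 9 1 → min 1
22 19 9 1 20 → min 1
19 9 1 20 1 → min 1
9 1 20 1 6 → min 1
1 20 1 6 5 → min 1
20 1 6 5 9 → min 1
1 6 5 9 15 → min 1
6 5 9 15 5 → min 5
5 9 15 5 24 → min 5
9 15 5 24 1 → min 1
Largest of these is 7.

7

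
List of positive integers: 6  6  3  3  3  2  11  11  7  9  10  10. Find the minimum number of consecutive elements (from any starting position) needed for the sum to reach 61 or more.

add 6: running sum 6 < 61
add 6: running sum 12 < 61
add 3: running sum 15 < 61
add 3: running sum 18 < 61
add 3: running sum 21 < 61
add 2: running sum 23 < 61
add 11: running sum 34 < 61
add 11: running sum 45 < 61
add 7: running sum 52 < 61
add 9: shortest ending here [6, 6, 3, 3, 3, 2, 11, 11, 7, 9] sum 61, len 10
add 10: shortest ending here [6, 3, 3, 3, 2, 11, 11, 7, 9, 10] sum 65, len 10
add 10: shortest ending here [3, 2, 11, 11, 7, 9, 10, 10] sum 63, len 8
Shortest qualifying length: 8.

8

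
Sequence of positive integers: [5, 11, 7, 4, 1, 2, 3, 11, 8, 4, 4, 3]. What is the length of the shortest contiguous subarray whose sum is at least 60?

11

add 5: running sum 5 < 60
add 11: running sum 16 < 60
add 7: running sum 23 < 60
add 4: running sum 27 < 60
add 1: running sum 28 < 60
add 2: running sum 30 < 60
add 3: running sum 33 < 60
add 11: running sum 44 < 60
add 8: running sum 52 < 60
add 4: running sum 56 < 60
end 10: [5, 11, 7, 4, 1, 2, 3, 11, 8, 4, 4] sum 60, len 11
end 11: [5, 11, 7, 4, 1, 2, 3, 11, 8, 4, 4, 3] sum 63, len 12
Shortest qualifying length: 11.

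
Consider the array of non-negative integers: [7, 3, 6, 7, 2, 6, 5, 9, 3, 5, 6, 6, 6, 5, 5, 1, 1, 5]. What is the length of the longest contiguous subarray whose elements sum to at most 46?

→ 7: sum 7, len 1
→ 3: sum 10, len 2
→ 6: sum 16, len 3
→ 7: sum 23, len 4
→ 2: sum 25, len 5
→ 6: sum 31, len 6
→ 5: sum 36, len 7
→ 9: sum 45, len 8
→ 3 (dropped 7): sum 41, len 8
→ 5: sum 46, len 9
→ 6 (dropped 3, 6): sum 43, len 8
→ 6 (dropped 7): sum 42, len 8
→ 6 (dropped 2): sum 46, len 8
→ 5 (dropped 6): sum 45, len 8
→ 5 (dropped 5): sum 45, len 8
→ 1: sum 46, len 9
→ 1 (dropped 9): sum 38, len 9
→ 5: sum 43, len 10
Longest length seen: 10.

10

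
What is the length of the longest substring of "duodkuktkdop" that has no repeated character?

add d: [d] len 1
add u: [d, u] len 2
add o: [d, u, o] len 3
add d (repeat d, move left end past it): [u, o, d] len 3
add k: [u, o, d, k] len 4
add u (repeat u, move left end past it): [o, d, k, u] len 4
add k (repeat k, move left end past it): [u, k] len 2
add t: [u, k, t] len 3
add k (repeat k, move left end past it): [t, k] len 2
add d: [t, k, d] len 3
add o: [t, k, d, o] len 4
add p: [t, k, d, o, p] len 5
Longest all-distinct length: 5.

5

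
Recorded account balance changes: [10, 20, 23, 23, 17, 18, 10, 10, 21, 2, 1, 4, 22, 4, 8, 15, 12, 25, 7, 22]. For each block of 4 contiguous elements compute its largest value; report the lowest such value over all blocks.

15

Each size-4 window and its max:
10 20 23 23 → max 23
20 23 23 17 → max 23
23 23 17 18 → max 23
23 17 18 10 → max 23
17 18 10 10 → max 18
18 10 10 21 → max 21
10 10 21 2 → max 21
10 21 2 1 → max 21
21 2 1 4 → max 21
2 1 4 22 → max 22
1 4 22 4 → max 22
4 22 4 8 → max 22
22 4 8 15 → max 22
4 8 15 12 → max 15
8 15 12 25 → max 25
15 12 25 7 → max 25
12 25 7 22 → max 25
Lowest of these is 15.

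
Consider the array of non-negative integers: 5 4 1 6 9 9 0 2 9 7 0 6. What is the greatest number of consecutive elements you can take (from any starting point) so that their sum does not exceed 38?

→ 5: sum 5, len 1
→ 4: sum 9, len 2
→ 1: sum 10, len 3
→ 6: sum 16, len 4
→ 9: sum 25, len 5
→ 9: sum 34, len 6
→ 0: sum 34, len 7
→ 2: sum 36, len 8
→ 9 (dropped 5, 4): sum 36, len 7
→ 7 (dropped 1, 6): sum 36, len 6
→ 0: sum 36, len 7
→ 6 (dropped 9): sum 33, len 7
Longest length seen: 8.

8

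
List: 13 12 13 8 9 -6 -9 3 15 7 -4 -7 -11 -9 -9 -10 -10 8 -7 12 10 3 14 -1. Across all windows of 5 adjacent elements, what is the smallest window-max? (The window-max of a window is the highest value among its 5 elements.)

-9

Window maxs for each of the 20 positions:
(13, 12, 13, 8, 9) → max 13
(12, 13, 8, 9, -6) → max 13
(13, 8, 9, -6, -9) → max 13
(8, 9, -6, -9, 3) → max 9
(9, -6, -9, 3, 15) → max 15
(-6, -9, 3, 15, 7) → max 15
(-9, 3, 15, 7, -4) → max 15
(3, 15, 7, -4, -7) → max 15
(15, 7, -4, -7, -11) → max 15
(7, -4, -7, -11, -9) → max 7
(-4, -7, -11, -9, -9) → max -4
(-7, -11, -9, -9, -10) → max -7
(-11, -9, -9, -10, -10) → max -9
(-9, -9, -10, -10, 8) → max 8
(-9, -10, -10, 8, -7) → max 8
(-10, -10, 8, -7, 12) → max 12
(-10, 8, -7, 12, 10) → max 12
(8, -7, 12, 10, 3) → max 12
(-7, 12, 10, 3, 14) → max 14
(12, 10, 3, 14, -1) → max 14
Smallest of these is -9.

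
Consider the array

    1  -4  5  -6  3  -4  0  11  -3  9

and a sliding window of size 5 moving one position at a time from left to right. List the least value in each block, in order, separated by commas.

-6, -6, -6, -6, -4, -4

[1, -4, 5, -6, 3] → min -6
[-4, 5, -6, 3, -4] → min -6
[5, -6, 3, -4, 0] → min -6
[-6, 3, -4, 0, 11] → min -6
[3, -4, 0, 11, -3] → min -4
[-4, 0, 11, -3, 9] → min -4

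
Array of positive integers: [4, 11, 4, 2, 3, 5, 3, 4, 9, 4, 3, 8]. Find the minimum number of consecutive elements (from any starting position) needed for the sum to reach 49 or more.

Extend right; whenever the sum reaches 49, record the length and shrink from the left:
add 4: running sum 4 < 49
add 11: running sum 15 < 49
add 4: running sum 19 < 49
add 2: running sum 21 < 49
add 3: running sum 24 < 49
add 5: running sum 29 < 49
add 3: running sum 32 < 49
add 4: running sum 36 < 49
add 9: running sum 45 < 49
end 9: [4, 11, 4, 2, 3, 5, 3, 4, 9, 4] sum 49, len 10
end 10: [4, 11, 4, 2, 3, 5, 3, 4, 9, 4, 3] sum 52, len 11
end 11: [11, 4, 2, 3, 5, 3, 4, 9, 4, 3, 8] sum 56, len 11
Shortest qualifying length: 10.

10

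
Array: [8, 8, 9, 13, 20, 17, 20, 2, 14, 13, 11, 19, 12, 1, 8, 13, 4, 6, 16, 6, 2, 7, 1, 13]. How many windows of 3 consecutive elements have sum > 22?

8 8 9 → sum 25  > 22 ✓
8 9 13 → sum 30  > 22 ✓
9 13 20 → sum 42  > 22 ✓
13 20 17 → sum 50  > 22 ✓
20 17 20 → sum 57  > 22 ✓
17 20 2 → sum 39  > 22 ✓
20 2 14 → sum 36  > 22 ✓
2 14 13 → sum 29  > 22 ✓
14 13 11 → sum 38  > 22 ✓
13 11 19 → sum 43  > 22 ✓
11 19 12 → sum 42  > 22 ✓
19 12 1 → sum 32  > 22 ✓
12 1 8 → sum 21
1 8 13 → sum 22
8 13 4 → sum 25  > 22 ✓
13 4 6 → sum 23  > 22 ✓
4 6 16 → sum 26  > 22 ✓
6 16 6 → sum 28  > 22 ✓
16 6 2 → sum 24  > 22 ✓
6 2 7 → sum 15
2 7 1 → sum 10
7 1 13 → sum 21
17 windows satisfy the condition.

17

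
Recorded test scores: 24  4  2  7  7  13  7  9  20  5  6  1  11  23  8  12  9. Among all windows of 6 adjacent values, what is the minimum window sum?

40

(24, 4, 2, 7, 7, 13) → sum 57
(4, 2, 7, 7, 13, 7) → sum 40
(2, 7, 7, 13, 7, 9) → sum 45
(7, 7, 13, 7, 9, 20) → sum 63
(7, 13, 7, 9, 20, 5) → sum 61
(13, 7, 9, 20, 5, 6) → sum 60
(7, 9, 20, 5, 6, 1) → sum 48
(9, 20, 5, 6, 1, 11) → sum 52
(20, 5, 6, 1, 11, 23) → sum 66
(5, 6, 1, 11, 23, 8) → sum 54
(6, 1, 11, 23, 8, 12) → sum 61
(1, 11, 23, 8, 12, 9) → sum 64
Minimum of these is 40.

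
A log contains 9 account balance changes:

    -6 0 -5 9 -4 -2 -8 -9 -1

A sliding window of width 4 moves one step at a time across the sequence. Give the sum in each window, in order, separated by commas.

Sliding a size-4 window across the 9 values:
-6 0 -5 9 → sum -2
0 -5 9 -4 → sum 0
-5 9 -4 -2 → sum -2
9 -4 -2 -8 → sum -5
-4 -2 -8 -9 → sum -23
-2 -8 -9 -1 → sum -20

-2, 0, -2, -5, -23, -20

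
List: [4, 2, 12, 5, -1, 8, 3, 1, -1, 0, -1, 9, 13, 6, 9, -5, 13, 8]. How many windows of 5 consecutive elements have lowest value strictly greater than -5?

4 2 12 5 -1 → min -1  > -5 ✓
2 12 5 -1 8 → min -1  > -5 ✓
12 5 -1 8 3 → min -1  > -5 ✓
5 -1 8 3 1 → min -1  > -5 ✓
-1 8 3 1 -1 → min -1  > -5 ✓
8 3 1 -1 0 → min -1  > -5 ✓
3 1 -1 0 -1 → min -1  > -5 ✓
1 -1 0 -1 9 → min -1  > -5 ✓
-1 0 -1 9 13 → min -1  > -5 ✓
0 -1 9 13 6 → min -1  > -5 ✓
-1 9 13 6 9 → min -1  > -5 ✓
9 13 6 9 -5 → min -5
13 6 9 -5 13 → min -5
6 9 -5 13 8 → min -5
11 windows satisfy the condition.

11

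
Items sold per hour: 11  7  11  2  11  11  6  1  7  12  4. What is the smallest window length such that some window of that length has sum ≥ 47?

add 11: running sum 11 < 47
add 7: running sum 18 < 47
add 11: running sum 29 < 47
add 2: running sum 31 < 47
add 11: running sum 42 < 47
end 5: [11, 7, 11, 2, 11, 11] sum 53, len 6
end 6: [7, 11, 2, 11, 11, 6] sum 48, len 6
end 7: [7, 11, 2, 11, 11, 6, 1] sum 49, len 7
end 8: [11, 2, 11, 11, 6, 1, 7] sum 49, len 7
end 9: [11, 11, 6, 1, 7, 12] sum 48, len 6
end 10: [11, 11, 6, 1, 7, 12, 4] sum 52, len 7
Shortest qualifying length: 6.

6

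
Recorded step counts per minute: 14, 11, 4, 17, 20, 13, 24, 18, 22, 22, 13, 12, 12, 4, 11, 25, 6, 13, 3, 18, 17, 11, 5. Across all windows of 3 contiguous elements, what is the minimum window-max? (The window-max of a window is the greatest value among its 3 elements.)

Window maxs for each of the 21 positions:
14 11 4 → max 14
11 4 17 → max 17
4 17 20 → max 20
17 20 13 → max 20
20 13 24 → max 24
13 24 18 → max 24
24 18 22 → max 24
18 22 22 → max 22
22 22 13 → max 22
22 13 12 → max 22
13 12 12 → max 13
12 12 4 → max 12
12 4 11 → max 12
4 11 25 → max 25
11 25 6 → max 25
25 6 13 → max 25
6 13 3 → max 13
13 3 18 → max 18
3 18 17 → max 18
18 17 11 → max 18
17 11 5 → max 17
Minimum of these is 12.

12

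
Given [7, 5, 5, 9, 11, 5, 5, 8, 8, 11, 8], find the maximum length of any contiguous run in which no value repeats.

add 7: [7] len 1
add 5: [7, 5] len 2
add 5 (repeat 5, move left end past it): [5] len 1
add 9: [5, 9] len 2
add 11: [5, 9, 11] len 3
add 5 (repeat 5, move left end past it): [9, 11, 5] len 3
add 5 (repeat 5, move left end past it): [5] len 1
add 8: [5, 8] len 2
add 8 (repeat 8, move left end past it): [8] len 1
add 11: [8, 11] len 2
add 8 (repeat 8, move left end past it): [11, 8] len 2
Longest all-distinct length: 3.

3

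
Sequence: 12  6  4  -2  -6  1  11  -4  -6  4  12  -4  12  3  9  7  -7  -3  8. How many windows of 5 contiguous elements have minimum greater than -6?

3

12 6 4 -2 -6 → min -6
6 4 -2 -6 1 → min -6
4 -2 -6 1 11 → min -6
-2 -6 1 11 -4 → min -6
-6 1 11 -4 -6 → min -6
1 11 -4 -6 4 → min -6
11 -4 -6 4 12 → min -6
-4 -6 4 12 -4 → min -6
-6 4 12 -4 12 → min -6
4 12 -4 12 3 → min -4  > -6 ✓
12 -4 12 3 9 → min -4  > -6 ✓
-4 12 3 9 7 → min -4  > -6 ✓
12 3 9 7 -7 → min -7
3 9 7 -7 -3 → min -7
9 7 -7 -3 8 → min -7
3 windows satisfy the condition.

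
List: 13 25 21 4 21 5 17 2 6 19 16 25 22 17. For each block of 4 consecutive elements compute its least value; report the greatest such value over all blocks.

16

Each size-4 window and its min:
(13, 25, 21, 4) → min 4
(25, 21, 4, 21) → min 4
(21, 4, 21, 5) → min 4
(4, 21, 5, 17) → min 4
(21, 5, 17, 2) → min 2
(5, 17, 2, 6) → min 2
(17, 2, 6, 19) → min 2
(2, 6, 19, 16) → min 2
(6, 19, 16, 25) → min 6
(19, 16, 25, 22) → min 16
(16, 25, 22, 17) → min 16
Greatest of these is 16.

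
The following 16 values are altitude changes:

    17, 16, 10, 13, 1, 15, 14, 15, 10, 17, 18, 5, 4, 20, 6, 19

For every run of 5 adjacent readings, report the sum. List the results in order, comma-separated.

Sliding a size-5 window across the 16 values:
17 16 10 13 1 → sum 57
16 10 13 1 15 → sum 55
10 13 1 15 14 → sum 53
13 1 15 14 15 → sum 58
1 15 14 15 10 → sum 55
15 14 15 10 17 → sum 71
14 15 10 17 18 → sum 74
15 10 17 18 5 → sum 65
10 17 18 5 4 → sum 54
17 18 5 4 20 → sum 64
18 5 4 20 6 → sum 53
5 4 20 6 19 → sum 54

57, 55, 53, 58, 55, 71, 74, 65, 54, 64, 53, 54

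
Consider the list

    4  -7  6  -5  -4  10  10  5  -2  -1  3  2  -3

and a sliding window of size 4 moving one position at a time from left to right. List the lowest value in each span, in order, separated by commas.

Sliding a size-4 window across the 13 values:
(4, -7, 6, -5) → min -7
(-7, 6, -5, -4) → min -7
(6, -5, -4, 10) → min -5
(-5, -4, 10, 10) → min -5
(-4, 10, 10, 5) → min -4
(10, 10, 5, -2) → min -2
(10, 5, -2, -1) → min -2
(5, -2, -1, 3) → min -2
(-2, -1, 3, 2) → min -2
(-1, 3, 2, -3) → min -3

-7, -7, -5, -5, -4, -2, -2, -2, -2, -3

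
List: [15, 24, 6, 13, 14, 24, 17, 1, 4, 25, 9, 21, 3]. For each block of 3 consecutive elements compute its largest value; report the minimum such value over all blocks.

14

15 24 6 → max 24
24 6 13 → max 24
6 13 14 → max 14
13 14 24 → max 24
14 24 17 → max 24
24 17 1 → max 24
17 1 4 → max 17
1 4 25 → max 25
4 25 9 → max 25
25 9 21 → max 25
9 21 3 → max 21
Minimum of these is 14.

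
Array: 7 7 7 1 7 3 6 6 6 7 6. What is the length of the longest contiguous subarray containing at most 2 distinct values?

5

[7] 1 distinct, len 1
[7, 7] 1 distinct, len 2
[7, 7, 7] 1 distinct, len 3
[7, 7, 7, 1] 2 distinct, len 4
[7, 7, 7, 1, 7] 2 distinct, len 5
[7, 3] 2 distinct, len 2
[3, 6] 2 distinct, len 2
[3, 6, 6] 2 distinct, len 3
[3, 6, 6, 6] 2 distinct, len 4
[6, 6, 6, 7] 2 distinct, len 4
[6, 6, 6, 7, 6] 2 distinct, len 5
Longest length with ≤2 distinct: 5.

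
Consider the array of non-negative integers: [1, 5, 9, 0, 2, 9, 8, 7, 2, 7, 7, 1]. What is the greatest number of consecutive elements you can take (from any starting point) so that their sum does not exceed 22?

Extend to the right; shrink from the left whenever the sum exceeds 22:
→ 1: sum 1, len 1
→ 5: sum 6, len 2
→ 9: sum 15, len 3
→ 0: sum 15, len 4
→ 2: sum 17, len 5
→ 9 (dropped 1, 5): sum 20, len 4
→ 8 (dropped 9): sum 19, len 4
→ 7 (dropped 0, 2, 9): sum 15, len 2
→ 2: sum 17, len 3
→ 7 (dropped 8): sum 16, len 3
→ 7 (dropped 7): sum 16, len 3
→ 1: sum 17, len 4
Longest length seen: 5.

5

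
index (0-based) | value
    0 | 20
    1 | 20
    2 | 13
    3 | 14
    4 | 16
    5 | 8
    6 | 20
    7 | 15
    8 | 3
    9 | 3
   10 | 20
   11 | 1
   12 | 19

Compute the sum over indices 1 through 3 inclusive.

Elements at indices 1..3: 20, 13, 14
sum(20, 13, 14) = 47

47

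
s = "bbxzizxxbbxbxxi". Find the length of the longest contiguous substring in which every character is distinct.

[b] len 1
[b] len 1
[b, x] len 2
[b, x, z] len 3
[b, x, z, i] len 4
[i, z] len 2
[i, z, x] len 3
[x] len 1
[x, b] len 2
[b] len 1
[b, x] len 2
[x, b] len 2
[b, x] len 2
[x] len 1
[x, i] len 2
Longest all-distinct length: 4.

4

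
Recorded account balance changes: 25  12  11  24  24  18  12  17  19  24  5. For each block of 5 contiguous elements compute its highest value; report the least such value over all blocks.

25 12 11 24 24 → max 25
12 11 24 24 18 → max 24
11 24 24 18 12 → max 24
24 24 18 12 17 → max 24
24 18 12 17 19 → max 24
18 12 17 19 24 → max 24
12 17 19 24 5 → max 24
Least of these is 24.

24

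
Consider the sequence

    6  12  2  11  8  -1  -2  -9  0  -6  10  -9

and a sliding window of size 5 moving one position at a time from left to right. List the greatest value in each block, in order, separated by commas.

12, 12, 11, 11, 8, 0, 10, 10

Sliding a size-5 window across the 12 values:
6 12 2 11 8 → max 12
12 2 11 8 -1 → max 12
2 11 8 -1 -2 → max 11
11 8 -1 -2 -9 → max 11
8 -1 -2 -9 0 → max 8
-1 -2 -9 0 -6 → max 0
-2 -9 0 -6 10 → max 10
-9 0 -6 10 -9 → max 10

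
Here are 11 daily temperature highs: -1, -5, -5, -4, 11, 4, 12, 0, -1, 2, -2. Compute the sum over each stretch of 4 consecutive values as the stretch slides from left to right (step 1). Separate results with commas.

-15, -3, 6, 23, 27, 15, 13, -1

Sliding a size-4 window across the 11 values:
-1 -5 -5 -4 → sum -15
-5 -5 -4 11 → sum -3
-5 -4 11 4 → sum 6
-4 11 4 12 → sum 23
11 4 12 0 → sum 27
4 12 0 -1 → sum 15
12 0 -1 2 → sum 13
0 -1 2 -2 → sum -1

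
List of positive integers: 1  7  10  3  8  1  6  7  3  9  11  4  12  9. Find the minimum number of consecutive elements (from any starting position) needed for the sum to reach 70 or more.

10

add 1: running sum 1 < 70
add 7: running sum 8 < 70
add 10: running sum 18 < 70
add 3: running sum 21 < 70
add 8: running sum 29 < 70
add 1: running sum 30 < 70
add 6: running sum 36 < 70
add 7: running sum 43 < 70
add 3: running sum 46 < 70
add 9: running sum 55 < 70
add 11: running sum 66 < 70
add 4: shortest ending here [1, 7, 10, 3, 8, 1, 6, 7, 3, 9, 11, 4] sum 70, len 12
add 12: shortest ending here [10, 3, 8, 1, 6, 7, 3, 9, 11, 4, 12] sum 74, len 11
add 9: shortest ending here [8, 1, 6, 7, 3, 9, 11, 4, 12, 9] sum 70, len 10
Shortest qualifying length: 10.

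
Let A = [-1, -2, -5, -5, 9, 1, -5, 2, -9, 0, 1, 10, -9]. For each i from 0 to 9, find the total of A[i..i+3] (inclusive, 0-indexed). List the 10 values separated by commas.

(-1, -2, -5, -5) → sum -13
(-2, -5, -5, 9) → sum -3
(-5, -5, 9, 1) → sum 0
(-5, 9, 1, -5) → sum 0
(9, 1, -5, 2) → sum 7
(1, -5, 2, -9) → sum -11
(-5, 2, -9, 0) → sum -12
(2, -9, 0, 1) → sum -6
(-9, 0, 1, 10) → sum 2
(0, 1, 10, -9) → sum 2

-13, -3, 0, 0, 7, -11, -12, -6, 2, 2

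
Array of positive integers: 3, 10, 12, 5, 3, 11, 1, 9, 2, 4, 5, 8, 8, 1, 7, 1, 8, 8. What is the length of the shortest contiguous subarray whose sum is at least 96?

add 3: running sum 3 < 96
add 10: running sum 13 < 96
add 12: running sum 25 < 96
add 5: running sum 30 < 96
add 3: running sum 33 < 96
add 11: running sum 44 < 96
add 1: running sum 45 < 96
add 9: running sum 54 < 96
add 2: running sum 56 < 96
add 4: running sum 60 < 96
add 5: running sum 65 < 96
add 8: running sum 73 < 96
add 8: running sum 81 < 96
add 1: running sum 82 < 96
add 7: running sum 89 < 96
add 1: running sum 90 < 96
end 16: [3, 10, 12, 5, 3, 11, 1, 9, 2, 4, 5, 8, 8, 1, 7, 1, 8] sum 98, len 17
end 17: [10, 12, 5, 3, 11, 1, 9, 2, 4, 5, 8, 8, 1, 7, 1, 8, 8] sum 103, len 17
Shortest qualifying length: 17.

17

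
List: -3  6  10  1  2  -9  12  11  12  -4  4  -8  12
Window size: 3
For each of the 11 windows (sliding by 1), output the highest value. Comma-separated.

-3 6 10 → max 10
6 10 1 → max 10
10 1 2 → max 10
1 2 -9 → max 2
2 -9 12 → max 12
-9 12 11 → max 12
12 11 12 → max 12
11 12 -4 → max 12
12 -4 4 → max 12
-4 4 -8 → max 4
4 -8 12 → max 12

10, 10, 10, 2, 12, 12, 12, 12, 12, 4, 12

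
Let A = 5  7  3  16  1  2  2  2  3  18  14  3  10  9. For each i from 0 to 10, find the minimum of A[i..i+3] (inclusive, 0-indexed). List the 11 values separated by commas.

3, 1, 1, 1, 1, 2, 2, 2, 3, 3, 3

[5, 7, 3, 16] → min 3
[7, 3, 16, 1] → min 1
[3, 16, 1, 2] → min 1
[16, 1, 2, 2] → min 1
[1, 2, 2, 2] → min 1
[2, 2, 2, 3] → min 2
[2, 2, 3, 18] → min 2
[2, 3, 18, 14] → min 2
[3, 18, 14, 3] → min 3
[18, 14, 3, 10] → min 3
[14, 3, 10, 9] → min 3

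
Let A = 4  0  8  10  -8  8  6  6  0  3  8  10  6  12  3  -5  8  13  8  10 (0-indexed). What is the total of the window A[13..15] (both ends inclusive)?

10

Elements at indices 13..15: 12, 3, -5
sum(12, 3, -5) = 10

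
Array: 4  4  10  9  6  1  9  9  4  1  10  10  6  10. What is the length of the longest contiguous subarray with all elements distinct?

[4] len 1
[4] len 1
[4, 10] len 2
[4, 10, 9] len 3
[4, 10, 9, 6] len 4
[4, 10, 9, 6, 1] len 5
[6, 1, 9] len 3
[9] len 1
[9, 4] len 2
[9, 4, 1] len 3
[9, 4, 1, 10] len 4
[10] len 1
[10, 6] len 2
[6, 10] len 2
Longest all-distinct length: 5.

5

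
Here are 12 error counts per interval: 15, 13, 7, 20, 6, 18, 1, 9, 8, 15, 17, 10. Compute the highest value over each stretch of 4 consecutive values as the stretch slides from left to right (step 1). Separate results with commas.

20, 20, 20, 20, 18, 18, 15, 17, 17

(15, 13, 7, 20) → max 20
(13, 7, 20, 6) → max 20
(7, 20, 6, 18) → max 20
(20, 6, 18, 1) → max 20
(6, 18, 1, 9) → max 18
(18, 1, 9, 8) → max 18
(1, 9, 8, 15) → max 15
(9, 8, 15, 17) → max 17
(8, 15, 17, 10) → max 17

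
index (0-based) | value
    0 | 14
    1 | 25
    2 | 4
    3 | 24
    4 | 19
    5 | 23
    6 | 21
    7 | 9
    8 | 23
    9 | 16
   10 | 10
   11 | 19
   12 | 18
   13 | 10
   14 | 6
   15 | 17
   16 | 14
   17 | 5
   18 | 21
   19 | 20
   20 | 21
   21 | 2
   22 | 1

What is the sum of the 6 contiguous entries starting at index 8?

96

Elements at indices 8..13: 23, 16, 10, 19, 18, 10
sum(23, 16, 10, 19, 18, 10) = 96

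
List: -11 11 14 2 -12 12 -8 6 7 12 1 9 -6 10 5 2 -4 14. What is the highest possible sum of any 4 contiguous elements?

Window sums for each of the 15 positions:
[-11, 11, 14, 2] → sum 16
[11, 14, 2, -12] → sum 15
[14, 2, -12, 12] → sum 16
[2, -12, 12, -8] → sum -6
[-12, 12, -8, 6] → sum -2
[12, -8, 6, 7] → sum 17
[-8, 6, 7, 12] → sum 17
[6, 7, 12, 1] → sum 26
[7, 12, 1, 9] → sum 29
[12, 1, 9, -6] → sum 16
[1, 9, -6, 10] → sum 14
[9, -6, 10, 5] → sum 18
[-6, 10, 5, 2] → sum 11
[10, 5, 2, -4] → sum 13
[5, 2, -4, 14] → sum 17
Highest of these is 29.

29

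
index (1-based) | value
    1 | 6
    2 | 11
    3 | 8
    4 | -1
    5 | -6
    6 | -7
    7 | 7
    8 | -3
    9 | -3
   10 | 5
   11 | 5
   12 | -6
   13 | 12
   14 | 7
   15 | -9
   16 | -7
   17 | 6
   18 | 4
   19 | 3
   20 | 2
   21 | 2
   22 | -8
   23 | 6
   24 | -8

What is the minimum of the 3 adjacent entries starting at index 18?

2

Elements at indices 18..20: 4, 3, 2
min(4, 3, 2) = 2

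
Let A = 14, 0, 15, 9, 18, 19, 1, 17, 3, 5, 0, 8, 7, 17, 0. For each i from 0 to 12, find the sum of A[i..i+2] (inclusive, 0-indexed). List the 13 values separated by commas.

14 0 15 → sum 29
0 15 9 → sum 24
15 9 18 → sum 42
9 18 19 → sum 46
18 19 1 → sum 38
19 1 17 → sum 37
1 17 3 → sum 21
17 3 5 → sum 25
3 5 0 → sum 8
5 0 8 → sum 13
0 8 7 → sum 15
8 7 17 → sum 32
7 17 0 → sum 24

29, 24, 42, 46, 38, 37, 21, 25, 8, 13, 15, 32, 24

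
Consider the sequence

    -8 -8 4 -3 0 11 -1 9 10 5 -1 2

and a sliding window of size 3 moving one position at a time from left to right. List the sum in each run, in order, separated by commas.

-12, -7, 1, 8, 10, 19, 18, 24, 14, 6

[-8, -8, 4] → sum -12
[-8, 4, -3] → sum -7
[4, -3, 0] → sum 1
[-3, 0, 11] → sum 8
[0, 11, -1] → sum 10
[11, -1, 9] → sum 19
[-1, 9, 10] → sum 18
[9, 10, 5] → sum 24
[10, 5, -1] → sum 14
[5, -1, 2] → sum 6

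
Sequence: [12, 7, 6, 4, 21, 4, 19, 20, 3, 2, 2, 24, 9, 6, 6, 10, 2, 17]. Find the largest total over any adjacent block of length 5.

[12, 7, 6, 4, 21] → sum 50
[7, 6, 4, 21, 4] → sum 42
[6, 4, 21, 4, 19] → sum 54
[4, 21, 4, 19, 20] → sum 68
[21, 4, 19, 20, 3] → sum 67
[4, 19, 20, 3, 2] → sum 48
[19, 20, 3, 2, 2] → sum 46
[20, 3, 2, 2, 24] → sum 51
[3, 2, 2, 24, 9] → sum 40
[2, 2, 24, 9, 6] → sum 43
[2, 24, 9, 6, 6] → sum 47
[24, 9, 6, 6, 10] → sum 55
[9, 6, 6, 10, 2] → sum 33
[6, 6, 10, 2, 17] → sum 41
Largest of these is 68.

68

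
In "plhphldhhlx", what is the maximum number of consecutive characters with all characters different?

[p] len 1
[p, l] len 2
[p, l, h] len 3
[l, h, p] len 3
[p, h] len 2
[p, h, l] len 3
[p, h, l, d] len 4
[l, d, h] len 3
[h] len 1
[h, l] len 2
[h, l, x] len 3
Longest all-distinct length: 4.

4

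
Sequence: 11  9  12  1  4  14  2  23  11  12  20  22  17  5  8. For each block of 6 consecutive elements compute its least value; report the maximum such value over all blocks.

[11, 9, 12, 1, 4, 14] → min 1
[9, 12, 1, 4, 14, 2] → min 1
[12, 1, 4, 14, 2, 23] → min 1
[1, 4, 14, 2, 23, 11] → min 1
[4, 14, 2, 23, 11, 12] → min 2
[14, 2, 23, 11, 12, 20] → min 2
[2, 23, 11, 12, 20, 22] → min 2
[23, 11, 12, 20, 22, 17] → min 11
[11, 12, 20, 22, 17, 5] → min 5
[12, 20, 22, 17, 5, 8] → min 5
Maximum of these is 11.

11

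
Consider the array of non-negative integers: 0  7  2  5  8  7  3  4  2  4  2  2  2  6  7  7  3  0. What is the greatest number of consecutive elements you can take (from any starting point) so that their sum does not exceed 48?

13

Extend to the right; shrink from the left whenever the sum exceeds 48:
→ 0: sum 0, len 1
→ 7: sum 7, len 2
→ 2: sum 9, len 3
→ 5: sum 14, len 4
→ 8: sum 22, len 5
→ 7: sum 29, len 6
→ 3: sum 32, len 7
→ 4: sum 36, len 8
→ 2: sum 38, len 9
→ 4: sum 42, len 10
→ 2: sum 44, len 11
→ 2: sum 46, len 12
→ 2: sum 48, len 13
→ 6 (dropped 0, 7): sum 47, len 12
→ 7 (dropped 2, 5): sum 47, len 11
→ 7 (dropped 8): sum 46, len 11
→ 3 (dropped 7): sum 42, len 11
→ 0: sum 42, len 12
Longest length seen: 13.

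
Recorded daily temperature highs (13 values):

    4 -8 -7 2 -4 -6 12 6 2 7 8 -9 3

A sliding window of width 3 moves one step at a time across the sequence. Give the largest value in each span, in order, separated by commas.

Sliding a size-3 window across the 13 values:
[4, -8, -7] → max 4
[-8, -7, 2] → max 2
[-7, 2, -4] → max 2
[2, -4, -6] → max 2
[-4, -6, 12] → max 12
[-6, 12, 6] → max 12
[12, 6, 2] → max 12
[6, 2, 7] → max 7
[2, 7, 8] → max 8
[7, 8, -9] → max 8
[8, -9, 3] → max 8

4, 2, 2, 2, 12, 12, 12, 7, 8, 8, 8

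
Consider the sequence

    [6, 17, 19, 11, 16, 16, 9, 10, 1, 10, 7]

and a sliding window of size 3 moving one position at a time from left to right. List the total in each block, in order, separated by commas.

42, 47, 46, 43, 41, 35, 20, 21, 18

[6, 17, 19] → sum 42
[17, 19, 11] → sum 47
[19, 11, 16] → sum 46
[11, 16, 16] → sum 43
[16, 16, 9] → sum 41
[16, 9, 10] → sum 35
[9, 10, 1] → sum 20
[10, 1, 10] → sum 21
[1, 10, 7] → sum 18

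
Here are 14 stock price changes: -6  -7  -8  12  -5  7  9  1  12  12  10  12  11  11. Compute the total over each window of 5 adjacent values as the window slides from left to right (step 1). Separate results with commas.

Sliding a size-5 window across the 14 values:
[-6, -7, -8, 12, -5] → sum -14
[-7, -8, 12, -5, 7] → sum -1
[-8, 12, -5, 7, 9] → sum 15
[12, -5, 7, 9, 1] → sum 24
[-5, 7, 9, 1, 12] → sum 24
[7, 9, 1, 12, 12] → sum 41
[9, 1, 12, 12, 10] → sum 44
[1, 12, 12, 10, 12] → sum 47
[12, 12, 10, 12, 11] → sum 57
[12, 10, 12, 11, 11] → sum 56

-14, -1, 15, 24, 24, 41, 44, 47, 57, 56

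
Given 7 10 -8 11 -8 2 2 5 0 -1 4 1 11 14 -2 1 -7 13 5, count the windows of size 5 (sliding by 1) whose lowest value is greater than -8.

7 10 -8 11 -8 → min -8
10 -8 11 -8 2 → min -8
-8 11 -8 2 2 → min -8
11 -8 2 2 5 → min -8
-8 2 2 5 0 → min -8
2 2 5 0 -1 → min -1  > -8 ✓
2 5 0 -1 4 → min -1  > -8 ✓
5 0 -1 4 1 → min -1  > -8 ✓
0 -1 4 1 11 → min -1  > -8 ✓
-1 4 1 11 14 → min -1  > -8 ✓
4 1 11 14 -2 → min -2  > -8 ✓
1 11 14 -2 1 → min -2  > -8 ✓
11 14 -2 1 -7 → min -7  > -8 ✓
14 -2 1 -7 13 → min -7  > -8 ✓
-2 1 -7 13 5 → min -7  > -8 ✓
10 windows satisfy the condition.

10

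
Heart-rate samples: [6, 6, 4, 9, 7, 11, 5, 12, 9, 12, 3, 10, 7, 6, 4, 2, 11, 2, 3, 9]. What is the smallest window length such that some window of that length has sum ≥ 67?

add 6: running sum 6 < 67
add 6: running sum 12 < 67
add 4: running sum 16 < 67
add 9: running sum 25 < 67
add 7: running sum 32 < 67
add 11: running sum 43 < 67
add 5: running sum 48 < 67
add 12: running sum 60 < 67
add 9: shortest ending here [6, 6, 4, 9, 7, 11, 5, 12, 9] sum 69, len 9
add 12: shortest ending here [4, 9, 7, 11, 5, 12, 9, 12] sum 69, len 8
add 3: shortest ending here [9, 7, 11, 5, 12, 9, 12, 3] sum 68, len 8
add 10: shortest ending here [7, 11, 5, 12, 9, 12, 3, 10] sum 69, len 8
add 7: shortest ending here [11, 5, 12, 9, 12, 3, 10, 7] sum 69, len 8
add 6: shortest ending here [11, 5, 12, 9, 12, 3, 10, 7, 6] sum 75, len 9
add 4: shortest ending here [5, 12, 9, 12, 3, 10, 7, 6, 4] sum 68, len 9
add 2: shortest ending here [5, 12, 9, 12, 3, 10, 7, 6, 4, 2] sum 70, len 10
add 11: shortest ending here [12, 9, 12, 3, 10, 7, 6, 4, 2, 11] sum 76, len 10
add 2: shortest ending here [12, 9, 12, 3, 10, 7, 6, 4, 2, 11, 2] sum 78, len 11
add 3: shortest ending here [9, 12, 3, 10, 7, 6, 4, 2, 11, 2, 3] sum 69, len 11
add 9: shortest ending here [12, 3, 10, 7, 6, 4, 2, 11, 2, 3, 9] sum 69, len 11
Shortest qualifying length: 8.

8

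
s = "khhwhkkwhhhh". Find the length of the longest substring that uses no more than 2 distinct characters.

[k] 1 distinct, len 1
[k, h] 2 distinct, len 2
[k, h, h] 2 distinct, len 3
[h, h, w] 2 distinct, len 3
[h, h, w, h] 2 distinct, len 4
[h, k] 2 distinct, len 2
[h, k, k] 2 distinct, len 3
[k, k, w] 2 distinct, len 3
[w, h] 2 distinct, len 2
[w, h, h] 2 distinct, len 3
[w, h, h, h] 2 distinct, len 4
[w, h, h, h, h] 2 distinct, len 5
Longest length with ≤2 distinct: 5.

5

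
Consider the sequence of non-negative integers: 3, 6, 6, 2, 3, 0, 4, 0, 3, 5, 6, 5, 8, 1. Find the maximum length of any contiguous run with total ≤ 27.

[3] sum 3 len 1
[3, 6] sum 9 len 2
[3, 6, 6] sum 15 len 3
[3, 6, 6, 2] sum 17 len 4
[3, 6, 6, 2, 3] sum 20 len 5
[3, 6, 6, 2, 3, 0] sum 20 len 6
[3, 6, 6, 2, 3, 0, 4] sum 24 len 7
[3, 6, 6, 2, 3, 0, 4, 0] sum 24 len 8
[3, 6, 6, 2, 3, 0, 4, 0, 3] sum 27 len 9
[6, 2, 3, 0, 4, 0, 3, 5] sum 23 len 8
[2, 3, 0, 4, 0, 3, 5, 6] sum 23 len 8
[3, 0, 4, 0, 3, 5, 6, 5] sum 26 len 8
[0, 3, 5, 6, 5, 8] sum 27 len 6
[5, 6, 5, 8, 1] sum 25 len 5
Longest length seen: 9.

9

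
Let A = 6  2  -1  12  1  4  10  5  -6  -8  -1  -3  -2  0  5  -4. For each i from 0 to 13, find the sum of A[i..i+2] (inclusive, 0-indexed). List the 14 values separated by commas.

(6, 2, -1) → sum 7
(2, -1, 12) → sum 13
(-1, 12, 1) → sum 12
(12, 1, 4) → sum 17
(1, 4, 10) → sum 15
(4, 10, 5) → sum 19
(10, 5, -6) → sum 9
(5, -6, -8) → sum -9
(-6, -8, -1) → sum -15
(-8, -1, -3) → sum -12
(-1, -3, -2) → sum -6
(-3, -2, 0) → sum -5
(-2, 0, 5) → sum 3
(0, 5, -4) → sum 1

7, 13, 12, 17, 15, 19, 9, -9, -15, -12, -6, -5, 3, 1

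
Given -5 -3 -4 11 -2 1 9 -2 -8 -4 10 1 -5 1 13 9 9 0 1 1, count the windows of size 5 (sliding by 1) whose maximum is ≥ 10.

13

[-5, -3, -4, 11, -2] → max 11  ≥ 10 ✓
[-3, -4, 11, -2, 1] → max 11  ≥ 10 ✓
[-4, 11, -2, 1, 9] → max 11  ≥ 10 ✓
[11, -2, 1, 9, -2] → max 11  ≥ 10 ✓
[-2, 1, 9, -2, -8] → max 9
[1, 9, -2, -8, -4] → max 9
[9, -2, -8, -4, 10] → max 10  ≥ 10 ✓
[-2, -8, -4, 10, 1] → max 10  ≥ 10 ✓
[-8, -4, 10, 1, -5] → max 10  ≥ 10 ✓
[-4, 10, 1, -5, 1] → max 10  ≥ 10 ✓
[10, 1, -5, 1, 13] → max 13  ≥ 10 ✓
[1, -5, 1, 13, 9] → max 13  ≥ 10 ✓
[-5, 1, 13, 9, 9] → max 13  ≥ 10 ✓
[1, 13, 9, 9, 0] → max 13  ≥ 10 ✓
[13, 9, 9, 0, 1] → max 13  ≥ 10 ✓
[9, 9, 0, 1, 1] → max 9
13 windows satisfy the condition.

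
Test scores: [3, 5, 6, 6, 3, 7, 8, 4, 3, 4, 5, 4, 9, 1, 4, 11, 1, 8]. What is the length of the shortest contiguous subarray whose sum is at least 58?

Extend right; whenever the sum reaches 58, record the length and shrink from the left:
add 3: running sum 3 < 58
add 5: running sum 8 < 58
add 6: running sum 14 < 58
add 6: running sum 20 < 58
add 3: running sum 23 < 58
add 7: running sum 30 < 58
add 8: running sum 38 < 58
add 4: running sum 42 < 58
add 3: running sum 45 < 58
add 4: running sum 49 < 58
add 5: running sum 54 < 58
end 11: [3, 5, 6, 6, 3, 7, 8, 4, 3, 4, 5, 4] sum 58, len 12
end 12: [6, 6, 3, 7, 8, 4, 3, 4, 5, 4, 9] sum 59, len 11
end 13: [6, 6, 3, 7, 8, 4, 3, 4, 5, 4, 9, 1] sum 60, len 12
end 14: [6, 3, 7, 8, 4, 3, 4, 5, 4, 9, 1, 4] sum 58, len 12
end 15: [7, 8, 4, 3, 4, 5, 4, 9, 1, 4, 11] sum 60, len 11
end 16: [7, 8, 4, 3, 4, 5, 4, 9, 1, 4, 11, 1] sum 61, len 12
end 17: [8, 4, 3, 4, 5, 4, 9, 1, 4, 11, 1, 8] sum 62, len 12
Shortest qualifying length: 11.

11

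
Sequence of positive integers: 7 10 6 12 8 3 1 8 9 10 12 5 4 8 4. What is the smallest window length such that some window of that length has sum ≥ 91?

add 7: running sum 7 < 91
add 10: running sum 17 < 91
add 6: running sum 23 < 91
add 12: running sum 35 < 91
add 8: running sum 43 < 91
add 3: running sum 46 < 91
add 1: running sum 47 < 91
add 8: running sum 55 < 91
add 9: running sum 64 < 91
add 10: running sum 74 < 91
add 12: running sum 86 < 91
add 5: shortest ending here [7, 10, 6, 12, 8, 3, 1, 8, 9, 10, 12, 5] sum 91, len 12
add 4: shortest ending here [7, 10, 6, 12, 8, 3, 1, 8, 9, 10, 12, 5, 4] sum 95, len 13
add 8: shortest ending here [10, 6, 12, 8, 3, 1, 8, 9, 10, 12, 5, 4, 8] sum 96, len 13
add 4: shortest ending here [10, 6, 12, 8, 3, 1, 8, 9, 10, 12, 5, 4, 8, 4] sum 100, len 14
Shortest qualifying length: 12.

12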